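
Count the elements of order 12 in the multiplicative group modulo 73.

4

φ(73) = 73 − 1 = 72 = 2^3 · 3^2.
(Z/73Z)^× is cyclic (|G| = 72); a cyclic group of order m has exactly φ(d) elements of each order d | m, and none otherwise.
12 = 2^2 · 3 divides 72, and φ(12) = 4.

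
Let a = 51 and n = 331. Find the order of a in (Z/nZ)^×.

66

The order of 51 must divide φ(331) = 331 − 1 = 330 = 2 · 3 · 5 · 11.
Divisors of 330: 1, 2, 3, 5, 6, 10, 11, 15, 22, 30, 33, 55, 66, 110, 165, 330.
Test each divisor d:
51^1 ≡ 51
51^2 ≡ 284
51^3 ≡ 251
51^5 ≡ 119
51^6 ≡ 111
51^10 ≡ 259
51^11 ≡ 300
51^15 ≡ 38
51^22 ≡ 299
51^30 ≡ 120
51^33 ≡ 330
51^55 ≡ 32
51^66 ≡ 1
So ord_331(51) = 66.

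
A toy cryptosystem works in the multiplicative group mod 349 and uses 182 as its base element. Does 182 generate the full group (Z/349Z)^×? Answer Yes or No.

No

φ(349) = 349 − 1 = 348 = 2^2 · 3 · 29.
182 is a primitive root mod 349 iff 182^(φ(349)/q) ≢ 1 for every prime q | φ(349), i.e. q ∈ {2, 3, 29}.
182^174 ≡ 348 (mod 349)  [q = 2: ≢ 1 ✓]
182^116 ≡ 1 (mod 349)  [q = 3: ≡ 1 ✗]
182^12 ≡ 171 (mod 349)  [q = 29: ≢ 1 ✓]
182^116 ≡ 1 shows ord(182) | 116, strictly less than φ(349); not a primitive root.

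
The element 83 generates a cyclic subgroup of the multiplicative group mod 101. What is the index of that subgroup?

1

By Lagrange's theorem, ord_101(83) divides φ(101) = 101 − 1 = 100 = 2^2 · 5^2.
Divisors of 100: 1, 2, 4, 5, 10, 20, 25, 50, 100.
Compute 83^d (mod 101) for the divisors d until we hit 1:
83^1 ≡ 83 (mod 101)
83^2 ≡ 21 (mod 101)
83^4 ≡ 37 (mod 101)
83^5 ≡ 41 (mod 101)
83^10 ≡ 65 (mod 101)
83^20 ≡ 84 (mod 101)
83^25 ≡ 10 (mod 101)
83^50 ≡ 100 (mod 101)
83^100 ≡ 1 (mod 101) ✓
Thus |⟨83⟩| = ord(83) = 100.
[(Z/101Z)^× : ⟨83⟩] = 100/100 = 1.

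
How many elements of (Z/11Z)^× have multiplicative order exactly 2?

φ(11) = 11 − 1 = 10 = 2 · 5.
Since (Z/11Z)^× is cyclic of order 10, the number of elements of order d is φ(d) when d | 10 and 0 otherwise.
2 | 10, and φ(2) = 2 − 1 = 1.

1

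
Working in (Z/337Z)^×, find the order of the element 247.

336

Since 247 ∈ (Z/337Z)^×, its order divides φ(337) = 337 − 1 = 336 = 2^4 · 3 · 7.
Divisors of 336: 1, 2, 3, 4, 6, 7, 8, 12, 14, 16, 21, 24, 28, 42, 48, 56, 84, 112, 168, 336.
Evaluate successive powers at the divisors of 336:
247^1 ≡ 247 (mod 337)
247^2 ≡ 12 (mod 337)
247^3 ≡ 268 (mod 337)
247^4 ≡ 144 (mod 337)
247^6 ≡ 43 (mod 337)
247^7 ≡ 174 (mod 337)
247^8 ≡ 179 (mod 337)
247^12 ≡ 164 (mod 337)
247^14 ≡ 283 (mod 337)
247^16 ≡ 26 (mod 337)
247^21 ≡ 40 (mod 337)
247^24 ≡ 273 (mod 337)
247^28 ≡ 220 (mod 337)
247^42 ≡ 252 (mod 337)
247^48 ≡ 52 (mod 337)
247^56 ≡ 209 (mod 337)
247^84 ≡ 148 (mod 337)
247^112 ≡ 208 (mod 337)
247^168 ≡ 336 (mod 337)
247^336 ≡ 1 (mod 337) ✓
Hence ord(247) = 336.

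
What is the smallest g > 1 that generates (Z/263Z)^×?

5

φ(263) = 263 − 1 = 262 = 2 · 131.
Test candidates g = 2, 3, … against the prime factors q ∈ {2, 131} of φ(263): g is a generator iff g^(262/q) ≢ 1 for every such q.
g = 2: 2^131 ≡ 1 — hits 1, so not a primitive root.
g = 3: 3^131 ≡ 1 — hits 1, so not a primitive root.
g = 4: 4^131 ≡ 1 — hits 1, so not a primitive root.
g = 5: 5^131 ≡ 262; 5^2 ≡ 25 — none is 1, so 5 is a primitive root.
The smallest primitive root modulo 263 is 5.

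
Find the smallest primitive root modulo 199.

3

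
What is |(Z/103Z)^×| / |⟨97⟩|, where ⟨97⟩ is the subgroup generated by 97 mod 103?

Since 97 ∈ (Z/103Z)^×, its order divides φ(103) = 103 − 1 = 102 = 2 · 3 · 17.
Divisors of 102: 1, 2, 3, 6, 17, 34, 51, 102.
Evaluate successive powers at the divisors of 102:
97^1 ≡ 97 (mod 103)
97^2 ≡ 36 (mod 103)
97^3 ≡ 93 (mod 103)
97^6 ≡ 100 (mod 103)
97^17 ≡ 56 (mod 103)
97^34 ≡ 46 (mod 103)
97^51 ≡ 1 (mod 103) ✓
Thus |⟨97⟩| = ord(97) = 51.
Index = |(Z/103Z)^×| / |⟨97⟩| = 102 / 51 = 2.

2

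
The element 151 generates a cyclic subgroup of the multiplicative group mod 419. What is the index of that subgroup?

ord(151) | φ(419) = 419 − 1 = 418 = 2 · 11 · 19.
Divisors of 418: 1, 2, 11, 19, 22, 38, 209, 418.
Compute 151^d (mod 419) for the divisors d until we hit 1:
151^1 ≡ 151
151^2 ≡ 175
151^11 ≡ 208
151^19 ≡ 348
151^22 ≡ 107
151^38 ≡ 13
151^209 ≡ 1
The order of 151 is 209, so the subgroup it generates has 209 elements.
The index is φ(419) / ord(151) = 418 / 209 = 2.

2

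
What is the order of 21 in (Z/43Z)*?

7

Since 21 ∈ (Z/43Z)^×, its order divides φ(43) = 43 − 1 = 42 = 2 · 3 · 7.
Divisors of 42: 1, 2, 3, 6, 7, 14, 21, 42.
Compute 21^d (mod 43) for the divisors d until we hit 1:
21^1 ≡ 21
21^2 ≡ 11
21^3 ≡ 16
21^6 ≡ 41
21^7 ≡ 1
So ord_43(21) = 7.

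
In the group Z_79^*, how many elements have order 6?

2

φ(79) = 79 − 1 = 78 = 2 · 3 · 13.
Since (Z/79Z)^× is cyclic of order 78, the number of elements of order d is φ(d) when d | 78 and 0 otherwise.
6 = 2 · 3 divides 78, and φ(6) = 2.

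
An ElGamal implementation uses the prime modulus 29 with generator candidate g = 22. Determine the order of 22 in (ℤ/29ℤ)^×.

The order of 22 must divide φ(29) = 29 − 1 = 28 = 2^2 · 7.
Divisors of 28: 1, 2, 4, 7, 14, 28.
Compute 22^d (mod 29) for the divisors d until we hit 1:
22^1 ≡ 22 (mod 29)
22^2 ≡ 20 (mod 29)
22^4 ≡ 23 (mod 29)
22^7 ≡ 28 (mod 29)
22^14 ≡ 1 (mod 29) ✓
So ord_29(22) = 14.

14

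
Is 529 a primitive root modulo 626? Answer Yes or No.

φ(626) = φ(2)·φ(313) = 1·312 = 312 = 2^3 · 3 · 13.
An element g generates (Z/626Z)^× iff g^(312/q) ≢ 1 (mod 626) for each prime q ∈ {2, 3, 13}.
529^156 ≡ 1 (mod 626)  [q = 2: ≡ 1 ✗]
529^104 ≡ 1 (mod 626)  [q = 3: ≡ 1 ✗]
529^24 ≡ 593 (mod 626)  [q = 13: ≢ 1 ✓]
529^156 ≡ 1 shows ord(529) | 156, strictly less than φ(626); not a primitive root.

No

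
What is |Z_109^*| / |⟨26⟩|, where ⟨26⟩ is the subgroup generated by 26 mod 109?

Since 26 ∈ (Z/109Z)^×, its order divides φ(109) = 109 − 1 = 108 = 2^2 · 3^3.
Divisors of 108: 1, 2, 3, 4, 6, 9, 12, 18, 27, 36, 54, 108.
Compute 26^d (mod 109) for the divisors d until we hit 1:
26^1 ≡ 26 (mod 109)
26^2 ≡ 22 (mod 109)
26^3 ≡ 27 (mod 109)
26^4 ≡ 48 (mod 109)
26^6 ≡ 75 (mod 109)
26^9 ≡ 63 (mod 109)
26^12 ≡ 66 (mod 109)
26^18 ≡ 45 (mod 109)
26^27 ≡ 1 (mod 109) ✓
Thus |⟨26⟩| = ord(26) = 27.
[(Z/109Z)^× : ⟨26⟩] = 108/27 = 4.

4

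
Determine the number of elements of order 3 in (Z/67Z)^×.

2

φ(67) = 67 − 1 = 66 = 2 · 3 · 11.
(Z/67Z)^× is cyclic (|G| = 66); a cyclic group of order m has exactly φ(d) elements of each order d | m, and none otherwise.
3 | 66, and φ(3) = 3 − 1 = 2.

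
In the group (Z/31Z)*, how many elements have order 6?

2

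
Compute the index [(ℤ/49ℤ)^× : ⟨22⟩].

6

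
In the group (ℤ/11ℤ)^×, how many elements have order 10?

φ(11) = 11 − 1 = 10 = 2 · 5.
Since (Z/11Z)^× is cyclic of order 10, the number of elements of order d is φ(d) when d | 10 and 0 otherwise.
10 = 2 · 5 divides 10, and φ(10) = 4.

4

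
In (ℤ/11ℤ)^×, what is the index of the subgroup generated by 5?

By Lagrange's theorem, ord_11(5) divides φ(11) = 11 − 1 = 10 = 2 · 5.
Divisors of 10: 1, 2, 5, 10.
Test each divisor d:
5^1 ≡ 5 (mod 11)
5^2 ≡ 3 (mod 11)
5^5 ≡ 1 (mod 11) ✓
So ord_11(5) = 5, hence |⟨5⟩| = 5.
[(Z/11Z)^× : ⟨5⟩] = 10/5 = 2.

2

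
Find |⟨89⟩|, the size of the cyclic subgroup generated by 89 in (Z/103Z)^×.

34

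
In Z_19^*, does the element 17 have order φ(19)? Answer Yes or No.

φ(19) = 19 − 1 = 18 = 2 · 3^2.
It suffices to check that the order of 17 is not a proper divisor of 18: compute 17^(18/q) for q ∈ {2, 3}.
17^9 ≡ 1 (mod 19)  [q = 2: ≡ 1 ✗]
17^6 ≡ 7 (mod 19)  [q = 3: ≢ 1 ✓]
The check at q = 2 fails, so 17 generates a proper subgroup.

No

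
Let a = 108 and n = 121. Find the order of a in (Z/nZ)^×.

55

Since 108 ∈ (Z/121Z)^×, its order divides φ(121) = φ(11^2) = 11·(11−1) = 110 = 2 · 5 · 11.
Divisors of 110: 1, 2, 5, 10, 11, 22, 55, 110.
Compute 108^d (mod 121) for the divisors d until we hit 1:
108^1 ≡ 108 (mod 121)
108^2 ≡ 48 (mod 121)
108^5 ≡ 56 (mod 121)
108^10 ≡ 111 (mod 121)
108^11 ≡ 9 (mod 121)
108^22 ≡ 81 (mod 121)
108^55 ≡ 1 (mod 121) ✓
Therefore the multiplicative order of 108 modulo 121 is 55.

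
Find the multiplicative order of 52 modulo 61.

Since 52 ∈ (Z/61Z)^×, its order divides φ(61) = 61 − 1 = 60 = 2^2 · 3 · 5.
Divisors of 60: 1, 2, 3, 4, 5, 6, 10, 12, 15, 20, 30, 60.
Compute 52^d (mod 61) for the divisors d until we hit 1:
52^1 ≡ 52 (mod 61)
52^2 ≡ 20 (mod 61)
52^3 ≡ 3 (mod 61)
52^4 ≡ 34 (mod 61)
52^5 ≡ 60 (mod 61)
52^6 ≡ 9 (mod 61)
52^10 ≡ 1 (mod 61) ✓
Hence ord(52) = 10.

10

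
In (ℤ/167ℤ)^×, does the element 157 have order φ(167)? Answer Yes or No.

φ(167) = 167 − 1 = 166 = 2 · 83.
157 is a primitive root mod 167 iff 157^(φ(167)/q) ≢ 1 for every prime q | φ(167), i.e. q ∈ {2, 83}.
157^83 ≡ 1 (mod 167)  [q = 2: ≡ 1 ✗]
157^2 ≡ 100 (mod 167)  [q = 83: ≢ 1 ✓]
The check at q = 2 fails, so 157 generates a proper subgroup.

No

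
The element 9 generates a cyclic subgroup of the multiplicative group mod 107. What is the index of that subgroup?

Since 9 ∈ (Z/107Z)^×, its order divides φ(107) = 107 − 1 = 106 = 2 · 53.
Divisors of 106: 1, 2, 53, 106.
Check 9^d mod 107 for each divisor in increasing order:
9^1 ≡ 9
9^2 ≡ 81
9^53 ≡ 1
Thus |⟨9⟩| = ord(9) = 53.
The index is φ(107) / ord(9) = 106 / 53 = 2.

2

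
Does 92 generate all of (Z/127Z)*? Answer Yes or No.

Yes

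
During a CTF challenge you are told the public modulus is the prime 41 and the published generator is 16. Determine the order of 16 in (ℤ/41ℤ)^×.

5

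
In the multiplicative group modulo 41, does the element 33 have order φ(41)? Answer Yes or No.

No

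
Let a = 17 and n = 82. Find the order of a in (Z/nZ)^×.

The order of 17 must divide φ(82) = φ(2)·φ(41) = 1·40 = 40 = 2^3 · 5.
Divisors of 40: 1, 2, 4, 5, 8, 10, 20, 40.
Compute 17^d (mod 82) for the divisors d until we hit 1:
17^1 ≡ 17 (mod 82)
17^2 ≡ 43 (mod 82)
17^4 ≡ 45 (mod 82)
17^5 ≡ 27 (mod 82)
17^8 ≡ 57 (mod 82)
17^10 ≡ 73 (mod 82)
17^20 ≡ 81 (mod 82)
17^40 ≡ 1 (mod 82) ✓
So ord_82(17) = 40.

40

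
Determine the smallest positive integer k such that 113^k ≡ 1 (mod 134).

66

The order of 113 must divide φ(134) = φ(2)·φ(67) = 1·66 = 66 = 2 · 3 · 11.
Divisors of 66: 1, 2, 3, 6, 11, 22, 33, 66.
Evaluate successive powers at the divisors of 66:
113^1 ≡ 113 (mod 134)
113^2 ≡ 39 (mod 134)
113^3 ≡ 119 (mod 134)
113^6 ≡ 91 (mod 134)
113^11 ≡ 97 (mod 134)
113^22 ≡ 29 (mod 134)
113^33 ≡ 133 (mod 134)
113^66 ≡ 1 (mod 134) ✓
Therefore the multiplicative order of 113 modulo 134 is 66.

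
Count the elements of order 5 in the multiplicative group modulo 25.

4

φ(25) = φ(5^2) = 5·(5−1) = 20 = 2^2 · 5.
In a cyclic group of order 20, there are φ(d) elements of order d for each divisor d of 20, and zero for non-divisors.
5 | 20, and φ(5) = 5 − 1 = 4.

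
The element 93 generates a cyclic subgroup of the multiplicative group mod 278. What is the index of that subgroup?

1

Since 93 ∈ (Z/278Z)^×, its order divides φ(278) = φ(2)·φ(139) = 1·138 = 138 = 2 · 3 · 23.
Divisors of 138: 1, 2, 3, 6, 23, 46, 69, 138.
Check 93^d mod 278 for each divisor in increasing order:
93^1 ≡ 93 (mod 278)
93^2 ≡ 31 (mod 278)
93^3 ≡ 103 (mod 278)
93^6 ≡ 45 (mod 278)
93^23 ≡ 97 (mod 278)
93^46 ≡ 235 (mod 278)
93^69 ≡ 277 (mod 278)
93^138 ≡ 1 (mod 278) ✓
The order of 93 is 138, so the subgroup it generates has 138 elements.
[(Z/278Z)^× : ⟨93⟩] = 138/138 = 1.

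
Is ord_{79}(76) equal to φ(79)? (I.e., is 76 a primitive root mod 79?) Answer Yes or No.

φ(79) = 79 − 1 = 78 = 2 · 3 · 13.
An element g generates (Z/79Z)^× iff g^(78/q) ≢ 1 (mod 79) for each prime q ∈ {2, 3, 13}.
76^39 ≡ 1 (mod 79)  [q = 2: ≡ 1 ✗]
76^26 ≡ 23 (mod 79)  [q = 3: ≢ 1 ✓]
76^6 ≡ 18 (mod 79)  [q = 13: ≢ 1 ✓]
Since 76^39 ≡ 1, the order of 76 divides 39 < 78, so 76 is not a primitive root.

No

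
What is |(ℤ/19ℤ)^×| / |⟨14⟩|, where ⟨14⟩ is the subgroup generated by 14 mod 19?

1

Since 14 ∈ (Z/19Z)^×, its order divides φ(19) = 19 − 1 = 18 = 2 · 3^2.
Divisors of 18: 1, 2, 3, 6, 9, 18.
Check 14^d mod 19 for each divisor in increasing order:
14^1 ≡ 14 (mod 19)
14^2 ≡ 6 (mod 19)
14^3 ≡ 8 (mod 19)
14^6 ≡ 7 (mod 19)
14^9 ≡ 18 (mod 19)
14^18 ≡ 1 (mod 19) ✓
Thus |⟨14⟩| = ord(14) = 18.
Index = |(Z/19Z)^×| / |⟨14⟩| = 18 / 18 = 1.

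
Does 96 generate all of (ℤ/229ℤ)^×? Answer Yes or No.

Yes

φ(229) = 229 − 1 = 228 = 2^2 · 3 · 19.
96 is a primitive root mod 229 iff 96^(φ(229)/q) ≢ 1 for every prime q | φ(229), i.e. q ∈ {2, 3, 19}.
96^114 ≡ 228 (mod 229)  [q = 2: ≢ 1 ✓]
96^76 ≡ 134 (mod 229)  [q = 3: ≢ 1 ✓]
96^12 ≡ 42 (mod 229)  [q = 19: ≢ 1 ✓]
Every test exponent gives a nontrivial residue, hence 96 generates the full group.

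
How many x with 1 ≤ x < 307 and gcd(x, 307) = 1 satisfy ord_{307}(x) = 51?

32

φ(307) = 307 − 1 = 306 = 2 · 3^2 · 17.
Since (Z/307Z)^× is cyclic of order 306, the number of elements of order d is φ(d) when d | 306 and 0 otherwise.
51 = 3 · 17 divides 306, and φ(51) = 32.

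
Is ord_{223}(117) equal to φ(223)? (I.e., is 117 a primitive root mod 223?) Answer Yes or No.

φ(223) = 223 − 1 = 222 = 2 · 3 · 37.
An element g generates (Z/223Z)^× iff g^(222/q) ≢ 1 (mod 223) for each prime q ∈ {2, 3, 37}.
117^111 ≡ 222 (mod 223)  [q = 2: ≢ 1 ✓]
117^74 ≡ 39 (mod 223)  [q = 3: ≢ 1 ✓]
117^6 ≡ 60 (mod 223)  [q = 37: ≢ 1 ✓]
None equal 1, so ord_223(117) = 222: 117 is a primitive root.

Yes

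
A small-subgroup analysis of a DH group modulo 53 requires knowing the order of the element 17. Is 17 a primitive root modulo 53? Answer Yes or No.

No

φ(53) = 53 − 1 = 52 = 2^2 · 13.
Test 17^(52/q) mod 53 for each prime factor q of 52:
17^26 ≡ 1 (mod 53)  [q = 2: ≡ 1 ✗]
17^4 ≡ 46 (mod 53)  [q = 13: ≢ 1 ✓]
Since 17^26 ≡ 1, the order of 17 divides 26 < 52, so 17 is not a primitive root.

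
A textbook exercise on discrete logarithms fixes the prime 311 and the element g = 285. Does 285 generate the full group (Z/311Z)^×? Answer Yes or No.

Yes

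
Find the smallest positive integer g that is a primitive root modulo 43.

φ(43) = 43 − 1 = 42 = 2 · 3 · 7.
Test candidates g = 2, 3, … against the prime factors q ∈ {2, 3, 7} of φ(43): g is a generator iff g^(42/q) ≢ 1 for every such q.
g = 2: 2^21 ≡ 42; 2^14 ≡ 1 — hits 1, so not a primitive root.
g = 3: 3^21 ≡ 42; 3^14 ≡ 36; 3^6 ≡ 41 — none is 1, so 3 is a primitive root.
The smallest primitive root modulo 43 is 3.

3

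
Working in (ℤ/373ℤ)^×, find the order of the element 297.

372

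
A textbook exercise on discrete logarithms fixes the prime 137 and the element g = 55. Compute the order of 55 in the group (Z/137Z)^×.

136

The order of 55 must divide φ(137) = 137 − 1 = 136 = 2^3 · 17.
Divisors of 136: 1, 2, 4, 8, 17, 34, 68, 136.
Test each divisor d:
55^1 ≡ 55 (mod 137)
55^2 ≡ 11 (mod 137)
55^4 ≡ 121 (mod 137)
55^8 ≡ 119 (mod 137)
55^17 ≡ 10 (mod 137)
55^34 ≡ 100 (mod 137)
55^68 ≡ 136 (mod 137)
55^136 ≡ 1 (mod 137) ✓
Hence ord(55) = 136.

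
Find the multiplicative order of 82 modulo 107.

By Lagrange's theorem, ord_107(82) divides φ(107) = 107 − 1 = 106 = 2 · 53.
Divisors of 106: 1, 2, 53, 106.
Check 82^d mod 107 for each divisor in increasing order:
82^1 ≡ 82 (mod 107)
82^2 ≡ 90 (mod 107)
82^53 ≡ 106 (mod 107)
82^106 ≡ 1 (mod 107) ✓
The smallest such exponent is 106, so the order of 82 is 106.

106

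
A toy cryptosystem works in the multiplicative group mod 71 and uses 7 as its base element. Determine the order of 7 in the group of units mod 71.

70

By Lagrange's theorem, ord_71(7) divides φ(71) = 71 − 1 = 70 = 2 · 5 · 7.
Divisors of 70: 1, 2, 5, 7, 10, 14, 35, 70.
Test each divisor d:
7^1 ≡ 7
7^2 ≡ 49
7^5 ≡ 51
7^7 ≡ 14
7^10 ≡ 45
7^14 ≡ 54
7^35 ≡ 70
7^70 ≡ 1
Therefore the multiplicative order of 7 modulo 71 is 70.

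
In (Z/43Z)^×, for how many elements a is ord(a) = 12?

0

φ(43) = 43 − 1 = 42 = 2 · 3 · 7.
Since (Z/43Z)^× is cyclic of order 42, the number of elements of order d is φ(d) when d | 42 and 0 otherwise.
Since 12 ∤ 42, the count is 0.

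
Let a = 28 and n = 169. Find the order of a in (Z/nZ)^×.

156

Since 28 ∈ (Z/169Z)^×, its order divides φ(169) = φ(13^2) = 13·(13−1) = 156 = 2^2 · 3 · 13.
Divisors of 156: 1, 2, 3, 4, 6, 12, 13, 26, 39, 52, 78, 156.
Test each divisor d:
28^1 ≡ 28
28^2 ≡ 108
28^3 ≡ 151
28^4 ≡ 3
28^6 ≡ 155
28^12 ≡ 27
28^13 ≡ 80
28^26 ≡ 147
28^39 ≡ 99
28^52 ≡ 146
28^78 ≡ 168
28^156 ≡ 1
The smallest such exponent is 156, so the order of 28 is 156.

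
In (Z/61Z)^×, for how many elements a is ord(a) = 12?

φ(61) = 61 − 1 = 60 = 2^2 · 3 · 5.
In a cyclic group of order 60, there are φ(d) elements of order d for each divisor d of 60, and zero for non-divisors.
12 = 2^2 · 3 divides 60, and φ(12) = 4.

4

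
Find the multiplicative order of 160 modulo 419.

The order of 160 must divide φ(419) = 419 − 1 = 418 = 2 · 11 · 19.
Divisors of 418: 1, 2, 11, 19, 22, 38, 209, 418.
Check 160^d mod 419 for each divisor in increasing order:
160^1 ≡ 160
160^2 ≡ 41
160^11 ≡ 171
160^19 ≡ 85
160^22 ≡ 330
160^38 ≡ 102
160^209 ≡ 418
160^418 ≡ 1
The smallest such exponent is 418, so the order of 160 is 418.

418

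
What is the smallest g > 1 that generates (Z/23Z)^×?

φ(23) = 23 − 1 = 22 = 2 · 11.
Test candidates g = 2, 3, … against the prime factors q ∈ {2, 11} of φ(23): g is a generator iff g^(22/q) ≢ 1 for every such q.
g = 2: 2^11 ≡ 1 — hits 1, so not a primitive root.
g = 3: 3^11 ≡ 1 — hits 1, so not a primitive root.
g = 4: 4^11 ≡ 1 — hits 1, so not a primitive root.
g = 5: 5^11 ≡ 22; 5^2 ≡ 2 — none is 1, so 5 is a primitive root.
Hence the least primitive root of 23 is 5.

5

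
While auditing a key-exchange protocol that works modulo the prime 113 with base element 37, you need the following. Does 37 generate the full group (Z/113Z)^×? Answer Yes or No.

Yes

φ(113) = 113 − 1 = 112 = 2^4 · 7.
An element g generates (Z/113Z)^× iff g^(112/q) ≢ 1 (mod 113) for each prime q ∈ {2, 7}.
37^56 ≡ 112 (mod 113)  [q = 2: ≢ 1 ✓]
37^16 ≡ 106 (mod 113)  [q = 7: ≢ 1 ✓]
Every test exponent gives a nontrivial residue, hence 37 generates the full group.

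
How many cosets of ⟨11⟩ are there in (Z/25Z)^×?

Since 11 ∈ (Z/25Z)^×, its order divides φ(25) = φ(5^2) = 5·(5−1) = 20 = 2^2 · 5.
Divisors of 20: 1, 2, 4, 5, 10, 20.
Check 11^d mod 25 for each divisor in increasing order:
11^1 ≡ 11
11^2 ≡ 21
11^4 ≡ 16
11^5 ≡ 1
The order of 11 is 5, so the subgroup it generates has 5 elements.
Index = |(Z/25Z)^×| / |⟨11⟩| = 20 / 5 = 4.

4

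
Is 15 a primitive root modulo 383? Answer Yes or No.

Yes

φ(383) = 383 − 1 = 382 = 2 · 191.
An element g generates (Z/383Z)^× iff g^(382/q) ≢ 1 (mod 383) for each prime q ∈ {2, 191}.
15^191 ≡ 382 (mod 383)  [q = 2: ≢ 1 ✓]
15^2 ≡ 225 (mod 383)  [q = 191: ≢ 1 ✓]
None equal 1, so ord_383(15) = 382: 15 is a primitive root.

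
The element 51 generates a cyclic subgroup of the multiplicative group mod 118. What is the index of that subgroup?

Since 51 ∈ (Z/118Z)^×, its order divides φ(118) = φ(2)·φ(59) = 1·58 = 58 = 2 · 29.
Divisors of 58: 1, 2, 29, 58.
Check 51^d mod 118 for each divisor in increasing order:
51^1 ≡ 51 (mod 118)
51^2 ≡ 5 (mod 118)
51^29 ≡ 1 (mod 118) ✓
The order of 51 is 29, so the subgroup it generates has 29 elements.
The index is φ(118) / ord(51) = 58 / 29 = 2.

2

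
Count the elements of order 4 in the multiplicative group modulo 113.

2

φ(113) = 113 − 1 = 112 = 2^4 · 7.
(Z/113Z)^× is cyclic (|G| = 112); a cyclic group of order m has exactly φ(d) elements of each order d | m, and none otherwise.
4 = 2^2 divides 112, and φ(4) = 2.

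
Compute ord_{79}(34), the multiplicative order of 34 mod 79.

The order of 34 must divide φ(79) = 79 − 1 = 78 = 2 · 3 · 13.
Divisors of 78: 1, 2, 3, 6, 13, 26, 39, 78.
Evaluate successive powers at the divisors of 78:
34^1 ≡ 34 (mod 79)
34^2 ≡ 50 (mod 79)
34^3 ≡ 41 (mod 79)
34^6 ≡ 22 (mod 79)
34^13 ≡ 24 (mod 79)
34^26 ≡ 23 (mod 79)
34^39 ≡ 78 (mod 79)
34^78 ≡ 1 (mod 79) ✓
So ord_79(34) = 78.

78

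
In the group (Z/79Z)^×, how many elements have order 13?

φ(79) = 79 − 1 = 78 = 2 · 3 · 13.
In a cyclic group of order 78, there are φ(d) elements of order d for each divisor d of 78, and zero for non-divisors.
13 | 78, and φ(13) = 13 − 1 = 12.

12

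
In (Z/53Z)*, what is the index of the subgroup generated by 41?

1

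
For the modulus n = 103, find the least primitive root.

5

φ(103) = 103 − 1 = 102 = 2 · 3 · 17.
g is a primitive root iff g^(102/q) ≢ 1 (mod 103) for each prime q ∈ {2, 3, 17}.
g = 2: 2^51 ≡ 1 — hits 1, so not a primitive root.
g = 3: 3^51 ≡ 102; 3^34 ≡ 1 — hits 1, so not a primitive root.
g = 4: 4^51 ≡ 1 — hits 1, so not a primitive root.
g = 5: 5^51 ≡ 102; 5^34 ≡ 56; 5^6 ≡ 72 — none is 1, so 5 is a primitive root.
Hence the least primitive root of 103 is 5.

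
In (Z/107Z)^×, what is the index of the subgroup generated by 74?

1

Since 74 ∈ (Z/107Z)^×, its order divides φ(107) = 107 − 1 = 106 = 2 · 53.
Divisors of 106: 1, 2, 53, 106.
Test each divisor d:
74^1 ≡ 74
74^2 ≡ 19
74^53 ≡ 106
74^106 ≡ 1
The order of 74 is 106, so the subgroup it generates has 106 elements.
The index is φ(107) / ord(74) = 106 / 106 = 1.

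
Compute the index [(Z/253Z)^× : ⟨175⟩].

10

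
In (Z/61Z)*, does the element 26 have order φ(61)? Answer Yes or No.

Yes

φ(61) = 61 − 1 = 60 = 2^2 · 3 · 5.
Test 26^(60/q) mod 61 for each prime factor q of 60:
26^30 ≡ 60 (mod 61)  [q = 2: ≢ 1 ✓]
26^20 ≡ 13 (mod 61)  [q = 3: ≢ 1 ✓]
26^12 ≡ 9 (mod 61)  [q = 5: ≢ 1 ✓]
None equal 1, so ord_61(26) = 60: 26 is a primitive root.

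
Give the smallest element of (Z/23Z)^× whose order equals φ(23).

5

φ(23) = 23 − 1 = 22 = 2 · 11.
g is a primitive root iff g^(22/q) ≢ 1 (mod 23) for each prime q ∈ {2, 11}.
g = 2: 2^11 ≡ 1 — hits 1, so not a primitive root.
g = 3: 3^11 ≡ 1 — hits 1, so not a primitive root.
g = 4: 4^11 ≡ 1 — hits 1, so not a primitive root.
g = 5: 5^11 ≡ 22; 5^2 ≡ 2 — none is 1, so 5 is a primitive root.
Hence the least primitive root of 23 is 5.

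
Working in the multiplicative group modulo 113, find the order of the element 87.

Since 87 ∈ (Z/113Z)^×, its order divides φ(113) = 113 − 1 = 112 = 2^4 · 7.
Divisors of 112: 1, 2, 4, 7, 8, 14, 16, 28, 56, 112.
Evaluate successive powers at the divisors of 112:
87^1 ≡ 87
87^2 ≡ 111
87^4 ≡ 4
87^7 ≡ 95
87^8 ≡ 16
87^14 ≡ 98
87^16 ≡ 30
87^28 ≡ 112
87^56 ≡ 1
Therefore the multiplicative order of 87 modulo 113 is 56.

56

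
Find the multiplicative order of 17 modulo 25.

ord(17) | φ(25) = φ(5^2) = 5·(5−1) = 20 = 2^2 · 5.
Divisors of 20: 1, 2, 4, 5, 10, 20.
Evaluate successive powers at the divisors of 20:
17^1 ≡ 17
17^2 ≡ 14
17^4 ≡ 21
17^5 ≡ 7
17^10 ≡ 24
17^20 ≡ 1
So ord_25(17) = 20.

20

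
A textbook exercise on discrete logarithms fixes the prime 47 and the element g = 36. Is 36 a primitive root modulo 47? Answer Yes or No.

No

φ(47) = 47 − 1 = 46 = 2 · 23.
It suffices to check that the order of 36 is not a proper divisor of 46: compute 36^(46/q) for q ∈ {2, 23}.
36^23 ≡ 1 (mod 47)  [q = 2: ≡ 1 ✗]
36^2 ≡ 27 (mod 47)  [q = 23: ≢ 1 ✓]
The check at q = 2 fails, so 36 generates a proper subgroup.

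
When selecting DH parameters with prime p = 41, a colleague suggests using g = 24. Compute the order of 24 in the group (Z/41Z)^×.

40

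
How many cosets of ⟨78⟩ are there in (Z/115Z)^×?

2

By Lagrange's theorem, ord_115(78) divides φ(115) = φ(5·23) = (5−1)·(23−1) = 4·22 = 88 = 2^3 · 11.
Divisors of 88: 1, 2, 4, 8, 11, 22, 44, 88.
Check 78^d mod 115 for each divisor in increasing order:
78^1 ≡ 78
78^2 ≡ 104
78^4 ≡ 6
78^8 ≡ 36
78^11 ≡ 47
78^22 ≡ 24
78^44 ≡ 1
Thus |⟨78⟩| = ord(78) = 44.
[(Z/115Z)^× : ⟨78⟩] = 88/44 = 2.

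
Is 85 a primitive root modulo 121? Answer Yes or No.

φ(121) = φ(11^2) = 11·(11−1) = 110 = 2 · 5 · 11.
85 is a primitive root mod 121 iff 85^(φ(121)/q) ≢ 1 for every prime q | φ(121), i.e. q ∈ {2, 5, 11}.
85^55 ≡ 120 (mod 121)  [q = 2: ≢ 1 ✓]
85^22 ≡ 9 (mod 121)  [q = 5: ≢ 1 ✓]
85^10 ≡ 111 (mod 121)  [q = 11: ≢ 1 ✓]
All checks pass, so 85 has order 110 and is a primitive root modulo 121.

Yes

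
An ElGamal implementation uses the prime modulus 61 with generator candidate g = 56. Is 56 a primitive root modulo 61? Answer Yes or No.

No

φ(61) = 61 − 1 = 60 = 2^2 · 3 · 5.
Test 56^(60/q) mod 61 for each prime factor q of 60:
56^30 ≡ 1 (mod 61)  [q = 2: ≡ 1 ✗]
56^20 ≡ 47 (mod 61)  [q = 3: ≢ 1 ✓]
56^12 ≡ 20 (mod 61)  [q = 5: ≢ 1 ✓]
Since 56^30 ≡ 1, the order of 56 divides 30 < 60, so 56 is not a primitive root.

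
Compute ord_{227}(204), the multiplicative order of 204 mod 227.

By Lagrange's theorem, ord_227(204) divides φ(227) = 227 − 1 = 226 = 2 · 113.
Divisors of 226: 1, 2, 113, 226.
Evaluate successive powers at the divisors of 226:
204^1 ≡ 204
204^2 ≡ 75
204^113 ≡ 226
204^226 ≡ 1
The smallest such exponent is 226, so the order of 204 is 226.

226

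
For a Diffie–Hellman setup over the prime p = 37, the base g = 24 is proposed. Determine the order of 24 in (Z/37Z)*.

36

By Lagrange's theorem, ord_37(24) divides φ(37) = 37 − 1 = 36 = 2^2 · 3^2.
Divisors of 36: 1, 2, 3, 4, 6, 9, 12, 18, 36.
Check 24^d mod 37 for each divisor in increasing order:
24^1 ≡ 24 (mod 37)
24^2 ≡ 21 (mod 37)
24^3 ≡ 23 (mod 37)
24^4 ≡ 34 (mod 37)
24^6 ≡ 11 (mod 37)
24^9 ≡ 31 (mod 37)
24^12 ≡ 10 (mod 37)
24^18 ≡ 36 (mod 37)
24^36 ≡ 1 (mod 37) ✓
So ord_37(24) = 36.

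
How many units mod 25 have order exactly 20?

φ(25) = φ(5^2) = 5·(5−1) = 20 = 2^2 · 5.
(Z/25Z)^× is cyclic (|G| = 20); a cyclic group of order m has exactly φ(d) elements of each order d | m, and none otherwise.
20 = 2^2 · 5 divides 20, and φ(20) = 8.

8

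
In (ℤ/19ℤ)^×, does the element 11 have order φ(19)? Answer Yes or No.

φ(19) = 19 − 1 = 18 = 2 · 3^2.
Test 11^(18/q) mod 19 for each prime factor q of 18:
11^9 ≡ 1 (mod 19)  [q = 2: ≡ 1 ✗]
11^6 ≡ 1 (mod 19)  [q = 3: ≡ 1 ✗]
11^9 ≡ 1 shows ord(11) | 9, strictly less than φ(19); not a primitive root.

No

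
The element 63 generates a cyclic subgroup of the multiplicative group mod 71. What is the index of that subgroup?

1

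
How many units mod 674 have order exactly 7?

6

φ(674) = φ(2)·φ(337) = 1·336 = 336 = 2^4 · 3 · 7.
Since (Z/674Z)^× is cyclic of order 336, the number of elements of order d is φ(d) when d | 336 and 0 otherwise.
7 | 336, and φ(7) = 7 − 1 = 6.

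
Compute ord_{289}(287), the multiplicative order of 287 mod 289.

136

ord(287) | φ(289) = φ(17^2) = 17·(17−1) = 272 = 2^4 · 17.
Divisors of 272: 1, 2, 4, 8, 16, 17, 34, 68, 136, 272.
Evaluate successive powers at the divisors of 272:
287^1 ≡ 287
287^2 ≡ 4
287^4 ≡ 16
287^8 ≡ 256
287^16 ≡ 222
287^17 ≡ 134
287^34 ≡ 38
287^68 ≡ 288
287^136 ≡ 1
The smallest such exponent is 136, so the order of 287 is 136.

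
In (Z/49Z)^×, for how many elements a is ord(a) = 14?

6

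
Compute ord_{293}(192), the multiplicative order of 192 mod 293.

292

Since 192 ∈ (Z/293Z)^×, its order divides φ(293) = 293 − 1 = 292 = 2^2 · 73.
Divisors of 292: 1, 2, 4, 73, 146, 292.
Test each divisor d:
192^1 ≡ 192
192^2 ≡ 239
192^4 ≡ 279
192^73 ≡ 155
192^146 ≡ 292
192^292 ≡ 1
Hence ord(192) = 292.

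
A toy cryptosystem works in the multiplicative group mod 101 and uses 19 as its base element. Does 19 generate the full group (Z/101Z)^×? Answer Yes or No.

No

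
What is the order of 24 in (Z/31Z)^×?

30

The order of 24 must divide φ(31) = 31 − 1 = 30 = 2 · 3 · 5.
Divisors of 30: 1, 2, 3, 5, 6, 10, 15, 30.
Test each divisor d:
24^1 ≡ 24
24^2 ≡ 18
24^3 ≡ 29
24^5 ≡ 26
24^6 ≡ 4
24^10 ≡ 25
24^15 ≡ 30
24^30 ≡ 1
Therefore the multiplicative order of 24 modulo 31 is 30.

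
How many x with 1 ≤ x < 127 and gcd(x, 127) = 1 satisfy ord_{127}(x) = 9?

6

φ(127) = 127 − 1 = 126 = 2 · 3^2 · 7.
In a cyclic group of order 126, there are φ(d) elements of order d for each divisor d of 126, and zero for non-divisors.
9 = 3^2 divides 126, and φ(9) = 6.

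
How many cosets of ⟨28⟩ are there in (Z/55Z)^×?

ord(28) | φ(55) = φ(5·11) = (5−1)·(11−1) = 4·10 = 40 = 2^3 · 5.
Divisors of 40: 1, 2, 4, 5, 8, 10, 20, 40.
Compute 28^d (mod 55) for the divisors d until we hit 1:
28^1 ≡ 28
28^2 ≡ 14
28^4 ≡ 31
28^5 ≡ 43
28^8 ≡ 26
28^10 ≡ 34
28^20 ≡ 1
So ord_55(28) = 20, hence |⟨28⟩| = 20.
Index = |(Z/55Z)^×| / |⟨28⟩| = 40 / 20 = 2.

2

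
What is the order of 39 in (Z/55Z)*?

10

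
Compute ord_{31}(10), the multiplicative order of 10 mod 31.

The order of 10 must divide φ(31) = 31 − 1 = 30 = 2 · 3 · 5.
Divisors of 30: 1, 2, 3, 5, 6, 10, 15, 30.
Compute 10^d (mod 31) for the divisors d until we hit 1:
10^1 ≡ 10
10^2 ≡ 7
10^3 ≡ 8
10^5 ≡ 25
10^6 ≡ 2
10^10 ≡ 5
10^15 ≡ 1
Therefore the multiplicative order of 10 modulo 31 is 15.

15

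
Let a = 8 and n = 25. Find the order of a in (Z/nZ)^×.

20

ord(8) | φ(25) = φ(5^2) = 5·(5−1) = 20 = 2^2 · 5.
Divisors of 20: 1, 2, 4, 5, 10, 20.
Compute 8^d (mod 25) for the divisors d until we hit 1:
8^1 ≡ 8 (mod 25)
8^2 ≡ 14 (mod 25)
8^4 ≡ 21 (mod 25)
8^5 ≡ 18 (mod 25)
8^10 ≡ 24 (mod 25)
8^20 ≡ 1 (mod 25) ✓
The smallest such exponent is 20, so the order of 8 is 20.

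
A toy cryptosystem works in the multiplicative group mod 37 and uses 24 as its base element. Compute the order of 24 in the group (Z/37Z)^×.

36

ord(24) | φ(37) = 37 − 1 = 36 = 2^2 · 3^2.
Divisors of 36: 1, 2, 3, 4, 6, 9, 12, 18, 36.
Evaluate successive powers at the divisors of 36:
24^1 ≡ 24 (mod 37)
24^2 ≡ 21 (mod 37)
24^3 ≡ 23 (mod 37)
24^4 ≡ 34 (mod 37)
24^6 ≡ 11 (mod 37)
24^9 ≡ 31 (mod 37)
24^12 ≡ 10 (mod 37)
24^18 ≡ 36 (mod 37)
24^36 ≡ 1 (mod 37) ✓
Therefore the multiplicative order of 24 modulo 37 is 36.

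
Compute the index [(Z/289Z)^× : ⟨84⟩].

8

Since 84 ∈ (Z/289Z)^×, its order divides φ(289) = φ(17^2) = 17·(17−1) = 272 = 2^4 · 17.
Divisors of 272: 1, 2, 4, 8, 16, 17, 34, 68, 136, 272.
Evaluate successive powers at the divisors of 272:
84^1 ≡ 84
84^2 ≡ 120
84^4 ≡ 239
84^8 ≡ 188
84^16 ≡ 86
84^17 ≡ 288
84^34 ≡ 1
Thus |⟨84⟩| = ord(84) = 34.
[(Z/289Z)^× : ⟨84⟩] = 272/34 = 8.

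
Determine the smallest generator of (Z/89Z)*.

3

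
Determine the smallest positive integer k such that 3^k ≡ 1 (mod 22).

By Lagrange's theorem, ord_22(3) divides φ(22) = φ(2)·φ(11) = 1·10 = 10 = 2 · 5.
Divisors of 10: 1, 2, 5, 10.
Compute 3^d (mod 22) for the divisors d until we hit 1:
3^1 ≡ 3 (mod 22)
3^2 ≡ 9 (mod 22)
3^5 ≡ 1 (mod 22) ✓
Therefore the multiplicative order of 3 modulo 22 is 5.

5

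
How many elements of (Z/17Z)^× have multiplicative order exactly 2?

1

φ(17) = 17 − 1 = 16 = 2^4.
Since (Z/17Z)^× is cyclic of order 16, the number of elements of order d is φ(d) when d | 16 and 0 otherwise.
2 | 16, and φ(2) = 2 − 1 = 1.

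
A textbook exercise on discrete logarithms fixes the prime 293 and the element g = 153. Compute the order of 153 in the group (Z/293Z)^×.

By Lagrange's theorem, ord_293(153) divides φ(293) = 293 − 1 = 292 = 2^2 · 73.
Divisors of 292: 1, 2, 4, 73, 146, 292.
Test each divisor d:
153^1 ≡ 153 (mod 293)
153^2 ≡ 262 (mod 293)
153^4 ≡ 82 (mod 293)
153^73 ≡ 292 (mod 293)
153^146 ≡ 1 (mod 293) ✓
Therefore the multiplicative order of 153 modulo 293 is 146.

146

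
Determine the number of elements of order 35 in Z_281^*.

24

φ(281) = 281 − 1 = 280 = 2^3 · 5 · 7.
In a cyclic group of order 280, there are φ(d) elements of order d for each divisor d of 280, and zero for non-divisors.
35 = 5 · 7 divides 280, and φ(35) = 24.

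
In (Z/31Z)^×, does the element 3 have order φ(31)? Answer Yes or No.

φ(31) = 31 − 1 = 30 = 2 · 3 · 5.
3 is a primitive root mod 31 iff 3^(φ(31)/q) ≢ 1 for every prime q | φ(31), i.e. q ∈ {2, 3, 5}.
3^15 ≡ 30 (mod 31)  [q = 2: ≢ 1 ✓]
3^10 ≡ 25 (mod 31)  [q = 3: ≢ 1 ✓]
3^6 ≡ 16 (mod 31)  [q = 5: ≢ 1 ✓]
Every test exponent gives a nontrivial residue, hence 3 generates the full group.

Yes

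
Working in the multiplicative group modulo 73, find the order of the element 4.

By Lagrange's theorem, ord_73(4) divides φ(73) = 73 − 1 = 72 = 2^3 · 3^2.
Divisors of 72: 1, 2, 3, 4, 6, 8, 9, 12, 18, 24, 36, 72.
Evaluate successive powers at the divisors of 72:
4^1 ≡ 4
4^2 ≡ 16
4^3 ≡ 64
4^4 ≡ 37
4^6 ≡ 8
4^8 ≡ 55
4^9 ≡ 1
Therefore the multiplicative order of 4 modulo 73 is 9.

9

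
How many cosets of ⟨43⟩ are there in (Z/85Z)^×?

8

ord(43) | φ(85) = φ(5·17) = (5−1)·(17−1) = 4·16 = 64 = 2^6.
Divisors of 64: 1, 2, 4, 8, 16, 32, 64.
Compute 43^d (mod 85) for the divisors d until we hit 1:
43^1 ≡ 43
43^2 ≡ 64
43^4 ≡ 16
43^8 ≡ 1
Thus |⟨43⟩| = ord(43) = 8.
Index = |(Z/85Z)^×| / |⟨43⟩| = 64 / 8 = 8.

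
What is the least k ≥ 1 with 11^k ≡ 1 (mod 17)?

16

By Lagrange's theorem, ord_17(11) divides φ(17) = 17 − 1 = 16 = 2^4.
Divisors of 16: 1, 2, 4, 8, 16.
Check 11^d mod 17 for each divisor in increasing order:
11^1 ≡ 11 (mod 17)
11^2 ≡ 2 (mod 17)
11^4 ≡ 4 (mod 17)
11^8 ≡ 16 (mod 17)
11^16 ≡ 1 (mod 17) ✓
Therefore the multiplicative order of 11 modulo 17 is 16.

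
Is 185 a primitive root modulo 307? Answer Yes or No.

Yes

φ(307) = 307 − 1 = 306 = 2 · 3^2 · 17.
It suffices to check that the order of 185 is not a proper divisor of 306: compute 185^(306/q) for q ∈ {2, 3, 17}.
185^153 ≡ 306 (mod 307)  [q = 2: ≢ 1 ✓]
185^102 ≡ 17 (mod 307)  [q = 3: ≢ 1 ✓]
185^18 ≡ 272 (mod 307)  [q = 17: ≢ 1 ✓]
Every test exponent gives a nontrivial residue, hence 185 generates the full group.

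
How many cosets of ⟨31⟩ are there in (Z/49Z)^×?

Since 31 ∈ (Z/49Z)^×, its order divides φ(49) = φ(7^2) = 7·(7−1) = 42 = 2 · 3 · 7.
Divisors of 42: 1, 2, 3, 6, 7, 14, 21, 42.
Test each divisor d:
31^1 ≡ 31 (mod 49)
31^2 ≡ 30 (mod 49)
31^3 ≡ 48 (mod 49)
31^6 ≡ 1 (mod 49) ✓
So ord_49(31) = 6, hence |⟨31⟩| = 6.
The index is φ(49) / ord(31) = 42 / 6 = 7.

7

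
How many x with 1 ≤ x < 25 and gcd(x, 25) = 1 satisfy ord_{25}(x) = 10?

4

φ(25) = φ(5^2) = 5·(5−1) = 20 = 2^2 · 5.
Since (Z/25Z)^× is cyclic of order 20, the number of elements of order d is φ(d) when d | 20 and 0 otherwise.
10 = 2 · 5 divides 20, and φ(10) = 4.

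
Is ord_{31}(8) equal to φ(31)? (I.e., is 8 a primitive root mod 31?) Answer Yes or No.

φ(31) = 31 − 1 = 30 = 2 · 3 · 5.
It suffices to check that the order of 8 is not a proper divisor of 30: compute 8^(30/q) for q ∈ {2, 3, 5}.
8^15 ≡ 1 (mod 31)  [q = 2: ≡ 1 ✗]
8^10 ≡ 1 (mod 31)  [q = 3: ≡ 1 ✗]
8^6 ≡ 8 (mod 31)  [q = 5: ≢ 1 ✓]
8^15 ≡ 1 shows ord(8) | 15, strictly less than φ(31); not a primitive root.

No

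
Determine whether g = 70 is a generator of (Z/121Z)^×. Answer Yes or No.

φ(121) = φ(11^2) = 11·(11−1) = 110 = 2 · 5 · 11.
70 is a primitive root mod 121 iff 70^(φ(121)/q) ≢ 1 for every prime q | φ(121), i.e. q ∈ {2, 5, 11}.
70^55 ≡ 1 (mod 121)  [q = 2: ≡ 1 ✗]
70^22 ≡ 27 (mod 121)  [q = 5: ≢ 1 ✓]
70^10 ≡ 34 (mod 121)  [q = 11: ≢ 1 ✓]
70^55 ≡ 1 shows ord(70) | 55, strictly less than φ(121); not a primitive root.

No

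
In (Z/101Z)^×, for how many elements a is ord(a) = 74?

0

φ(101) = 101 − 1 = 100 = 2^2 · 5^2.
Since (Z/101Z)^× is cyclic of order 100, the number of elements of order d is φ(d) when d | 100 and 0 otherwise.
Here 100 is not a multiple of 74, so there are no elements of order 74.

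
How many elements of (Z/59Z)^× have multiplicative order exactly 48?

φ(59) = 59 − 1 = 58 = 2 · 29.
Since (Z/59Z)^× is cyclic of order 58, the number of elements of order d is φ(d) when d | 58 and 0 otherwise.
48 does not divide 58, so no element of (Z/59Z)^× has order 48.

0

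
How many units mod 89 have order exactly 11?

10

φ(89) = 89 − 1 = 88 = 2^3 · 11.
(Z/89Z)^× is cyclic (|G| = 88); a cyclic group of order m has exactly φ(d) elements of each order d | m, and none otherwise.
11 | 88, and φ(11) = 11 − 1 = 10.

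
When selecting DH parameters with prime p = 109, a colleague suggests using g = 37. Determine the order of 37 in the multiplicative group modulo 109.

By Lagrange's theorem, ord_109(37) divides φ(109) = 109 − 1 = 108 = 2^2 · 3^3.
Divisors of 108: 1, 2, 3, 4, 6, 9, 12, 18, 27, 36, 54, 108.
Check 37^d mod 109 for each divisor in increasing order:
37^1 ≡ 37
37^2 ≡ 61
37^3 ≡ 77
37^4 ≡ 15
37^6 ≡ 43
37^9 ≡ 41
37^12 ≡ 105
37^18 ≡ 46
37^27 ≡ 33
37^36 ≡ 45
37^54 ≡ 108
37^108 ≡ 1
So ord_109(37) = 108.

108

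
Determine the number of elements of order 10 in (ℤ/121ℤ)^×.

φ(121) = φ(11^2) = 11·(11−1) = 110 = 2 · 5 · 11.
(Z/121Z)^× is cyclic (|G| = 110); a cyclic group of order m has exactly φ(d) elements of each order d | m, and none otherwise.
10 = 2 · 5 divides 110, and φ(10) = 4.

4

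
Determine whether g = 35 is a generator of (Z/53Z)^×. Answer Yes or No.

φ(53) = 53 − 1 = 52 = 2^2 · 13.
It suffices to check that the order of 35 is not a proper divisor of 52: compute 35^(52/q) for q ∈ {2, 13}.
35^26 ≡ 52 (mod 53)  [q = 2: ≢ 1 ✓]
35^4 ≡ 36 (mod 53)  [q = 13: ≢ 1 ✓]
Every test exponent gives a nontrivial residue, hence 35 generates the full group.

Yes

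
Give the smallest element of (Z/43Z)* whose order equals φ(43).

3

φ(43) = 43 − 1 = 42 = 2 · 3 · 7.
g is a primitive root iff g^(42/q) ≢ 1 (mod 43) for each prime q ∈ {2, 3, 7}.
g = 2: 2^21 ≡ 42; 2^14 ≡ 1 — hits 1, so not a primitive root.
g = 3: 3^21 ≡ 42; 3^14 ≡ 36; 3^6 ≡ 41 — none is 1, so 3 is a primitive root.
The smallest primitive root modulo 43 is 3.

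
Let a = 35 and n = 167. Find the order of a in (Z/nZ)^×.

166

Since 35 ∈ (Z/167Z)^×, its order divides φ(167) = 167 − 1 = 166 = 2 · 83.
Divisors of 166: 1, 2, 83, 166.
Test each divisor d:
35^1 ≡ 35 (mod 167)
35^2 ≡ 56 (mod 167)
35^83 ≡ 166 (mod 167)
35^166 ≡ 1 (mod 167) ✓
Therefore the multiplicative order of 35 modulo 167 is 166.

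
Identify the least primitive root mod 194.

5

φ(194) = φ(2)·φ(97) = 1·96 = 96 = 2^5 · 3.
Test candidates g = 2, 3, … against the prime factors q ∈ {2, 3} of φ(194): g is a generator iff g^(96/q) ≢ 1 for every such q.
g = 2: gcd(2, 194) = 2 > 1, not a unit — skip.
g = 3: 3^48 ≡ 1 — hits 1, so not a primitive root.
g = 4: gcd(4, 194) = 2 > 1, not a unit — skip.
g = 5: 5^48 ≡ 193; 5^32 ≡ 35 — none is 1, so 5 is a primitive root.
So 5 is the smallest generator of (Z/194Z)^×.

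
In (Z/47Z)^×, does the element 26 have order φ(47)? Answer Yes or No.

φ(47) = 47 − 1 = 46 = 2 · 23.
An element g generates (Z/47Z)^× iff g^(46/q) ≢ 1 (mod 47) for each prime q ∈ {2, 23}.
26^23 ≡ 46 (mod 47)  [q = 2: ≢ 1 ✓]
26^2 ≡ 18 (mod 47)  [q = 23: ≢ 1 ✓]
None equal 1, so ord_47(26) = 46: 26 is a primitive root.

Yes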